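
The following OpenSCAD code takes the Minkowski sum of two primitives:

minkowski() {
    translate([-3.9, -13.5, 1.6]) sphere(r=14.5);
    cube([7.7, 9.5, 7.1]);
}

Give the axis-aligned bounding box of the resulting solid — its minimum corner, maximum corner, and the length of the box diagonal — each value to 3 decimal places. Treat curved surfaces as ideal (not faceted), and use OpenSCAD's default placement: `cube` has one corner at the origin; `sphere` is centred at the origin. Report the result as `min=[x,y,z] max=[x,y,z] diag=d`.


A = translate([-3.9, -13.5, 1.6]) sphere(r=14.5) → bbox [-18.4,-28,-12.9] .. [10.6,1,16.1]
B = cube([7.7, 9.5, 7.1]) → bbox [0,0,0] .. [7.7,9.5,7.1]
lo = A.lo+B.lo = [-18.4+0, -28+0, -12.9+0] = [-18.400,-28.000,-12.900]
hi = A.hi+B.hi = [10.6+7.7, 1+9.5, 16.1+7.1] = [18.300,10.500,23.200]
diag = √(36.7²+38.5²+36.1²) = √4132.35 = 64.283

min=[-18.400,-28.000,-12.900] max=[18.300,10.500,23.200] diag=64.283


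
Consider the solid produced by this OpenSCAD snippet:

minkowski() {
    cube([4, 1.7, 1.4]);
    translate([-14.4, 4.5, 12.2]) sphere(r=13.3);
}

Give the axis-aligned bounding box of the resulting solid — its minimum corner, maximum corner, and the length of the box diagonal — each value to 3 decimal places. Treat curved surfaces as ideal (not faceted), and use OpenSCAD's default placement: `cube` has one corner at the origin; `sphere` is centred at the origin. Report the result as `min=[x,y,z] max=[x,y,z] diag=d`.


A = translate([-14.4, 4.5, 12.2]) sphere(r=13.3) → bbox [-27.7,-8.8,-1.1] .. [-1.1,17.8,25.5]
B = cube([4, 1.7, 1.4]) → bbox [0,0,0] .. [4,1.7,1.4]
lo = A.lo+B.lo = [-27.7+0, -8.8+0, -1.1+0] = [-27.700,-8.800,-1.100]
hi = A.hi+B.hi = [-1.1+4, 17.8+1.7, 25.5+1.4] = [2.900,19.500,26.900]
diag = √(30.6²+28.3²+28²) = √2521.25 = 50.212

min=[-27.700,-8.800,-1.100] max=[2.900,19.500,26.900] diag=50.212


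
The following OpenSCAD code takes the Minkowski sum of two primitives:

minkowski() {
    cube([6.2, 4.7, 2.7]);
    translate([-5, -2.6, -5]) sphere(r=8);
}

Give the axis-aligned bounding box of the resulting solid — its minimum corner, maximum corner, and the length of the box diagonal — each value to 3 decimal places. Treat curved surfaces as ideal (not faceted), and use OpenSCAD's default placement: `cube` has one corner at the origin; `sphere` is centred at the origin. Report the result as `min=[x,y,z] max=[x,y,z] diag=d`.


min=[-13.000,-10.600,-13.000] max=[9.200,10.100,5.700] diag=35.651

A = translate([-5, -2.6, -5]) sphere(r=8) → bbox [-13,-10.6,-13] .. [3,5.4,3]
B = cube([6.2, 4.7, 2.7]) → bbox [0,0,0] .. [6.2,4.7,2.7]
lo = A.lo+B.lo = [-13+0, -10.6+0, -13+0] = [-13.000,-10.600,-13.000]
hi = A.hi+B.hi = [3+6.2, 5.4+4.7, 3+2.7] = [9.200,10.100,5.700]
diag = √(22.2²+20.7²+18.7²) = √1271.02 = 35.651


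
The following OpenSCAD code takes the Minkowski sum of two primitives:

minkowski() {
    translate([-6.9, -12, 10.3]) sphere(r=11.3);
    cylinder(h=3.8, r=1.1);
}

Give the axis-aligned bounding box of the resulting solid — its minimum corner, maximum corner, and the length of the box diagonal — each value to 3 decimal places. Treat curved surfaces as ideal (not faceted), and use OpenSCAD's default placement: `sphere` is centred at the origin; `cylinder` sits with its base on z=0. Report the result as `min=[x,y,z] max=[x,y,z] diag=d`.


A = translate([-6.9, -12, 10.3]) sphere(r=11.3) → bbox [-18.2,-23.3,-1] .. [4.4,-0.7,21.6]
B = cylinder(h=3.8, r=1.1) → bbox [-1.1,-1.1,0] .. [1.1,1.1,3.8]
lo = A.lo+B.lo = [-18.2-1.1, -23.3-1.1, -1+0] = [-19.300,-24.400,-1.000]
hi = A.hi+B.hi = [4.4+1.1, -0.7+1.1, 21.6+3.8] = [5.500,0.400,25.400]
diag = √(24.8²+24.8²+26.4²) = √1927.04 = 43.898

min=[-19.300,-24.400,-1.000] max=[5.500,0.400,25.400] diag=43.898


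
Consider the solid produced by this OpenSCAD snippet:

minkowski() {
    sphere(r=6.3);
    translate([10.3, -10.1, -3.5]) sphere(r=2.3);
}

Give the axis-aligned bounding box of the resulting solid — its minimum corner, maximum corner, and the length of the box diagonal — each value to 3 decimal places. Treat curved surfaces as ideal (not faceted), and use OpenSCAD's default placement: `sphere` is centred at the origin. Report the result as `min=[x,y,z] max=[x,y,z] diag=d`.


A = translate([10.3, -10.1, -3.5]) sphere(r=2.3) → bbox [8,-12.4,-5.8] .. [12.6,-7.8,-1.2]
B = sphere(r=6.3) → bbox [-6.3,-6.3,-6.3] .. [6.3,6.3,6.3]
lo = A.lo+B.lo = [8-6.3, -12.4-6.3, -5.8-6.3] = [1.700,-18.700,-12.100]
hi = A.hi+B.hi = [12.6+6.3, -7.8+6.3, -1.2+6.3] = [18.900,-1.500,5.100]
diag = √(17.2²+17.2²+17.2²) = √887.52 = 29.791

min=[1.700,-18.700,-12.100] max=[18.900,-1.500,5.100] diag=29.791


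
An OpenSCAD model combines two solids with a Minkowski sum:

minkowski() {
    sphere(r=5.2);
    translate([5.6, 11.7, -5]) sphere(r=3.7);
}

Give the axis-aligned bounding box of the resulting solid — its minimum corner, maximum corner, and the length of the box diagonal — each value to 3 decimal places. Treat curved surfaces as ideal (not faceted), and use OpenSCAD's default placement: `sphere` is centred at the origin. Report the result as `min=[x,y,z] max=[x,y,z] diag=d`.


A = translate([5.6, 11.7, -5]) sphere(r=3.7) → bbox [1.9,8,-8.7] .. [9.3,15.4,-1.3]
B = sphere(r=5.2) → bbox [-5.2,-5.2,-5.2] .. [5.2,5.2,5.2]
lo = A.lo+B.lo = [1.9-5.2, 8-5.2, -8.7-5.2] = [-3.300,2.800,-13.900]
hi = A.hi+B.hi = [9.3+5.2, 15.4+5.2, -1.3+5.2] = [14.500,20.600,3.900]
diag = √(17.8²+17.8²+17.8²) = √950.52 = 30.831

min=[-3.300,2.800,-13.900] max=[14.500,20.600,3.900] diag=30.831


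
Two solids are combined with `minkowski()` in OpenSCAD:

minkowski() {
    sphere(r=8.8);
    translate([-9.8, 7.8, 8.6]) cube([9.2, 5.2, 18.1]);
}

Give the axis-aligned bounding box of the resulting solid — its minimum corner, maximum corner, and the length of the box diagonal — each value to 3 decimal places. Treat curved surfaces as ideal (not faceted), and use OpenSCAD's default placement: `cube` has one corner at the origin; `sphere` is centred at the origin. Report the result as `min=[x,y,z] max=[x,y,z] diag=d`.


min=[-18.600,-1.000,-0.200] max=[8.200,21.800,35.500] diag=50.126

A = translate([-9.8, 7.8, 8.6]) cube([9.2, 5.2, 18.1]) → bbox [-9.8,7.8,8.6] .. [-0.6,13,26.7]
B = sphere(r=8.8) → bbox [-8.8,-8.8,-8.8] .. [8.8,8.8,8.8]
lo = A.lo+B.lo = [-9.8-8.8, 7.8-8.8, 8.6-8.8] = [-18.600,-1.000,-0.200]
hi = A.hi+B.hi = [-0.6+8.8, 13+8.8, 26.7+8.8] = [8.200,21.800,35.500]
diag = √(26.8²+22.8²+35.7²) = √2512.57 = 50.126


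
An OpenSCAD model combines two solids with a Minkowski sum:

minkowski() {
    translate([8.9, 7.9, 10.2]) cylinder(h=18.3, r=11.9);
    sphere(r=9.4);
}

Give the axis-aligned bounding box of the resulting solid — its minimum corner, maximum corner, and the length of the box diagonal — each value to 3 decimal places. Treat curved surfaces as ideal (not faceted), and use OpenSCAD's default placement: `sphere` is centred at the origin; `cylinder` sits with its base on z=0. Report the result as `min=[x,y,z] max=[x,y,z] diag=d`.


min=[-12.400,-13.400,0.800] max=[30.200,29.200,37.900] diag=70.753

A = translate([8.9, 7.9, 10.2]) cylinder(h=18.3, r=11.9) → bbox [-3,-4,10.2] .. [20.8,19.8,28.5]
B = sphere(r=9.4) → bbox [-9.4,-9.4,-9.4] .. [9.4,9.4,9.4]
lo = A.lo+B.lo = [-3-9.4, -4-9.4, 10.2-9.4] = [-12.400,-13.400,0.800]
hi = A.hi+B.hi = [20.8+9.4, 19.8+9.4, 28.5+9.4] = [30.200,29.200,37.900]
diag = √(42.6²+42.6²+37.1²) = √5005.93 = 70.753


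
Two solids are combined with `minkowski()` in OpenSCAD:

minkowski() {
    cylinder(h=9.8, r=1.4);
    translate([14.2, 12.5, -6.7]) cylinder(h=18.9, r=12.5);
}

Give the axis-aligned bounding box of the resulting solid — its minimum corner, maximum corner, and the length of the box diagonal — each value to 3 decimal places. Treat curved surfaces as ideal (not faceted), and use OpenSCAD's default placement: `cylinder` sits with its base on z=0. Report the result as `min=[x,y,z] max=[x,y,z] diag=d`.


A = translate([14.2, 12.5, -6.7]) cylinder(h=18.9, r=12.5) → bbox [1.7,0,-6.7] .. [26.7,25,12.2]
B = cylinder(h=9.8, r=1.4) → bbox [-1.4,-1.4,0] .. [1.4,1.4,9.8]
lo = A.lo+B.lo = [1.7-1.4, 0-1.4, -6.7+0] = [0.300,-1.400,-6.700]
hi = A.hi+B.hi = [26.7+1.4, 25+1.4, 12.2+9.8] = [28.100,26.400,22.000]
diag = √(27.8²+27.8²+28.7²) = √2369.37 = 48.676

min=[0.300,-1.400,-6.700] max=[28.100,26.400,22.000] diag=48.676


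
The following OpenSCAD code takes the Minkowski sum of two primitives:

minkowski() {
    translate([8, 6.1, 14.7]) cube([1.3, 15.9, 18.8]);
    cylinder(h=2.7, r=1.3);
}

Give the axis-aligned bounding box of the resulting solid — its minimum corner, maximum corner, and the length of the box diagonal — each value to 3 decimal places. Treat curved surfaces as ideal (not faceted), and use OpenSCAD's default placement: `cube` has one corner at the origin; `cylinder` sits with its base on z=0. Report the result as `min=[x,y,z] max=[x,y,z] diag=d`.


min=[6.700,4.800,14.700] max=[10.600,23.300,36.200] diag=28.631

A = translate([8, 6.1, 14.7]) cube([1.3, 15.9, 18.8]) → bbox [8,6.1,14.7] .. [9.3,22,33.5]
B = cylinder(h=2.7, r=1.3) → bbox [-1.3,-1.3,0] .. [1.3,1.3,2.7]
lo = A.lo+B.lo = [8-1.3, 6.1-1.3, 14.7+0] = [6.700,4.800,14.700]
hi = A.hi+B.hi = [9.3+1.3, 22+1.3, 33.5+2.7] = [10.600,23.300,36.200]
diag = √(3.9²+18.5²+21.5²) = √819.71 = 28.631


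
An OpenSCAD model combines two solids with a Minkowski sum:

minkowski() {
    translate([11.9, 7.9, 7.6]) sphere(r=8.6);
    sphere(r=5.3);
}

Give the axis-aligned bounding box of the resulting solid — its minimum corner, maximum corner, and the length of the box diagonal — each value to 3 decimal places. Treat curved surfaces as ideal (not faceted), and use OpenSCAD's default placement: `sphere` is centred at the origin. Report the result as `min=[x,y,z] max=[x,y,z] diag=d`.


min=[-2.000,-6.000,-6.300] max=[25.800,21.800,21.500] diag=48.151

A = translate([11.9, 7.9, 7.6]) sphere(r=8.6) → bbox [3.3,-0.7,-1] .. [20.5,16.5,16.2]
B = sphere(r=5.3) → bbox [-5.3,-5.3,-5.3] .. [5.3,5.3,5.3]
lo = A.lo+B.lo = [3.3-5.3, -0.7-5.3, -1-5.3] = [-2.000,-6.000,-6.300]
hi = A.hi+B.hi = [20.5+5.3, 16.5+5.3, 16.2+5.3] = [25.800,21.800,21.500]
diag = √(27.8²+27.8²+27.8²) = √2318.52 = 48.151


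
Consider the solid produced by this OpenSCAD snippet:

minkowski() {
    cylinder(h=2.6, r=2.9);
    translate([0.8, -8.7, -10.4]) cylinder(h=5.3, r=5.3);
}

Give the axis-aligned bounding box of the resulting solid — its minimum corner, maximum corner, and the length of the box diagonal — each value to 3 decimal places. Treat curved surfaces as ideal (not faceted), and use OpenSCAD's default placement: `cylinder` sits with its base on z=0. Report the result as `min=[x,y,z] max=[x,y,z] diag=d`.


min=[-7.400,-16.900,-10.400] max=[9.000,-0.500,-2.500] diag=24.502

A = translate([0.8, -8.7, -10.4]) cylinder(h=5.3, r=5.3) → bbox [-4.5,-14,-10.4] .. [6.1,-3.4,-5.1]
B = cylinder(h=2.6, r=2.9) → bbox [-2.9,-2.9,0] .. [2.9,2.9,2.6]
lo = A.lo+B.lo = [-4.5-2.9, -14-2.9, -10.4+0] = [-7.400,-16.900,-10.400]
hi = A.hi+B.hi = [6.1+2.9, -3.4+2.9, -5.1+2.6] = [9.000,-0.500,-2.500]
diag = √(16.4²+16.4²+7.9²) = √600.33 = 24.502


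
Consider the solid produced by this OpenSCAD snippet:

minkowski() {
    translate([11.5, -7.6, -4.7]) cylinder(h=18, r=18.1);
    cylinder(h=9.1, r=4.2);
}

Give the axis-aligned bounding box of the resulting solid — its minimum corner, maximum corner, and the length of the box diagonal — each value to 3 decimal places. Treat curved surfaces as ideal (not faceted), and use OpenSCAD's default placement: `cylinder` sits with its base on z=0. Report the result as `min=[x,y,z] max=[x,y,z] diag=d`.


A = translate([11.5, -7.6, -4.7]) cylinder(h=18, r=18.1) → bbox [-6.6,-25.7,-4.7] .. [29.6,10.5,13.3]
B = cylinder(h=9.1, r=4.2) → bbox [-4.2,-4.2,0] .. [4.2,4.2,9.1]
lo = A.lo+B.lo = [-6.6-4.2, -25.7-4.2, -4.7+0] = [-10.800,-29.900,-4.700]
hi = A.hi+B.hi = [29.6+4.2, 10.5+4.2, 13.3+9.1] = [33.800,14.700,22.400]
diag = √(44.6²+44.6²+27.1²) = √4712.73 = 68.649

min=[-10.800,-29.900,-4.700] max=[33.800,14.700,22.400] diag=68.649


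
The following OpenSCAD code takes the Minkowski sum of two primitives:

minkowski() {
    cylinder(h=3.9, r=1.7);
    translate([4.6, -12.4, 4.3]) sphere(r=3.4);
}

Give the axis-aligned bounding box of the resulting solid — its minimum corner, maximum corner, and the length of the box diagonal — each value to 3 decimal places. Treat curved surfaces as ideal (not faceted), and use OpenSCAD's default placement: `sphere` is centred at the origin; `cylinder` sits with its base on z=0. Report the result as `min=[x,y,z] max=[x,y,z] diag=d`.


A = translate([4.6, -12.4, 4.3]) sphere(r=3.4) → bbox [1.2,-15.8,0.9] .. [8,-9,7.7]
B = cylinder(h=3.9, r=1.7) → bbox [-1.7,-1.7,0] .. [1.7,1.7,3.9]
lo = A.lo+B.lo = [1.2-1.7, -15.8-1.7, 0.9+0] = [-0.500,-17.500,0.900]
hi = A.hi+B.hi = [8+1.7, -9+1.7, 7.7+3.9] = [9.700,-7.300,11.600]
diag = √(10.2²+10.2²+10.7²) = √322.57 = 17.960

min=[-0.500,-17.500,0.900] max=[9.700,-7.300,11.600] diag=17.960


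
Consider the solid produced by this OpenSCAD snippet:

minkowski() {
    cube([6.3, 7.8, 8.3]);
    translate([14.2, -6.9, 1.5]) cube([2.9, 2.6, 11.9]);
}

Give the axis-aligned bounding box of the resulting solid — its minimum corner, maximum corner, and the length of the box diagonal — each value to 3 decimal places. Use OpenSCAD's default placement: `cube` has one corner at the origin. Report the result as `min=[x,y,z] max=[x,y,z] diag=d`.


min=[14.200,-6.900,1.500] max=[23.400,3.500,21.700] diag=24.512

A = translate([14.2, -6.9, 1.5]) cube([2.9, 2.6, 11.9]) → bbox [14.2,-6.9,1.5] .. [17.1,-4.3,13.4]
B = cube([6.3, 7.8, 8.3]) → bbox [0,0,0] .. [6.3,7.8,8.3]
lo = A.lo+B.lo = [14.2+0, -6.9+0, 1.5+0] = [14.200,-6.900,1.500]
hi = A.hi+B.hi = [17.1+6.3, -4.3+7.8, 13.4+8.3] = [23.400,3.500,21.700]
diag = √(9.2²+10.4²+20.2²) = √600.84 = 24.512


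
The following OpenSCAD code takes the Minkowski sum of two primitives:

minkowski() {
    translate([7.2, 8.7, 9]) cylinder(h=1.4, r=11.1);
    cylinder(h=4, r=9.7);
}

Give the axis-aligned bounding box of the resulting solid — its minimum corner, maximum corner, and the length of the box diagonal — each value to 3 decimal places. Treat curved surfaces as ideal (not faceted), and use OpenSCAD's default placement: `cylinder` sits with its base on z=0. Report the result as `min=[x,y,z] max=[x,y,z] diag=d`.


min=[-13.600,-12.100,9.000] max=[28.000,29.500,14.400] diag=59.079

A = translate([7.2, 8.7, 9]) cylinder(h=1.4, r=11.1) → bbox [-3.9,-2.4,9] .. [18.3,19.8,10.4]
B = cylinder(h=4, r=9.7) → bbox [-9.7,-9.7,0] .. [9.7,9.7,4]
lo = A.lo+B.lo = [-3.9-9.7, -2.4-9.7, 9+0] = [-13.600,-12.100,9.000]
hi = A.hi+B.hi = [18.3+9.7, 19.8+9.7, 10.4+4] = [28.000,29.500,14.400]
diag = √(41.6²+41.6²+5.4²) = √3490.28 = 59.079


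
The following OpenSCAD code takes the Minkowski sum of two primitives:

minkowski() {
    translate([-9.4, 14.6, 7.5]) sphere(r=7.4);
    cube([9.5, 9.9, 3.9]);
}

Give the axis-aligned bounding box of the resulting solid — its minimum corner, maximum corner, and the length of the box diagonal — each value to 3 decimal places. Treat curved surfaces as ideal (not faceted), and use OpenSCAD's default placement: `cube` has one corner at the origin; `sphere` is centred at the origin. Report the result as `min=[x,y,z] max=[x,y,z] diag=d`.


min=[-16.800,7.200,0.100] max=[7.500,31.900,18.800] diag=39.373

A = translate([-9.4, 14.6, 7.5]) sphere(r=7.4) → bbox [-16.8,7.2,0.1] .. [-2,22,14.9]
B = cube([9.5, 9.9, 3.9]) → bbox [0,0,0] .. [9.5,9.9,3.9]
lo = A.lo+B.lo = [-16.8+0, 7.2+0, 0.1+0] = [-16.800,7.200,0.100]
hi = A.hi+B.hi = [-2+9.5, 22+9.9, 14.9+3.9] = [7.500,31.900,18.800]
diag = √(24.3²+24.7²+18.7²) = √1550.27 = 39.373


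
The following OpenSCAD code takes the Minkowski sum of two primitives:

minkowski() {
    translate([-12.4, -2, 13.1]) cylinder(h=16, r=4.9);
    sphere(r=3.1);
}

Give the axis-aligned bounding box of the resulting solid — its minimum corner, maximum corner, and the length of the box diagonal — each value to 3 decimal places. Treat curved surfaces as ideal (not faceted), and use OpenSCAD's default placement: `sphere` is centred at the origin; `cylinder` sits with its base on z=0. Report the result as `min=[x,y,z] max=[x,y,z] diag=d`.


A = translate([-12.4, -2, 13.1]) cylinder(h=16, r=4.9) → bbox [-17.3,-6.9,13.1] .. [-7.5,2.9,29.1]
B = sphere(r=3.1) → bbox [-3.1,-3.1,-3.1] .. [3.1,3.1,3.1]
lo = A.lo+B.lo = [-17.3-3.1, -6.9-3.1, 13.1-3.1] = [-20.400,-10.000,10.000]
hi = A.hi+B.hi = [-7.5+3.1, 2.9+3.1, 29.1+3.1] = [-4.400,6.000,32.200]
diag = √(16²+16²+22.2²) = √1004.84 = 31.699

min=[-20.400,-10.000,10.000] max=[-4.400,6.000,32.200] diag=31.699


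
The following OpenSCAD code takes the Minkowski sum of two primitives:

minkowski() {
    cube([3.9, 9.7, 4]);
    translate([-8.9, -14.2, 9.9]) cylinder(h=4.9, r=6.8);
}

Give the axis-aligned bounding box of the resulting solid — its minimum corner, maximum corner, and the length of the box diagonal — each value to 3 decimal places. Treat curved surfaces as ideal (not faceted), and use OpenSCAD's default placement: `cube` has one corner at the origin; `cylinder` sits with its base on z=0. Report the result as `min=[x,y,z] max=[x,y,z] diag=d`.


min=[-15.700,-21.000,9.900] max=[1.800,2.300,18.800] diag=30.469

A = translate([-8.9, -14.2, 9.9]) cylinder(h=4.9, r=6.8) → bbox [-15.7,-21,9.9] .. [-2.1,-7.4,14.8]
B = cube([3.9, 9.7, 4]) → bbox [0,0,0] .. [3.9,9.7,4]
lo = A.lo+B.lo = [-15.7+0, -21+0, 9.9+0] = [-15.700,-21.000,9.900]
hi = A.hi+B.hi = [-2.1+3.9, -7.4+9.7, 14.8+4] = [1.800,2.300,18.800]
diag = √(17.5²+23.3²+8.9²) = √928.35 = 30.469


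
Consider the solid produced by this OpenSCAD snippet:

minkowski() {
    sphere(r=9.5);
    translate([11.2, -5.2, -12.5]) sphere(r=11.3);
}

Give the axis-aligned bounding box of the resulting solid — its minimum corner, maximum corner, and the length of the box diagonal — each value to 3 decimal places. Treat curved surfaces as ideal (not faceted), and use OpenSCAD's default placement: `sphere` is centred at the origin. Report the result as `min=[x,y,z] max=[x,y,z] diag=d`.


min=[-9.600,-26.000,-33.300] max=[32.000,15.600,8.300] diag=72.053

A = translate([11.2, -5.2, -12.5]) sphere(r=11.3) → bbox [-0.1,-16.5,-23.8] .. [22.5,6.1,-1.2]
B = sphere(r=9.5) → bbox [-9.5,-9.5,-9.5] .. [9.5,9.5,9.5]
lo = A.lo+B.lo = [-0.1-9.5, -16.5-9.5, -23.8-9.5] = [-9.600,-26.000,-33.300]
hi = A.hi+B.hi = [22.5+9.5, 6.1+9.5, -1.2+9.5] = [32.000,15.600,8.300]
diag = √(41.6²+41.6²+41.6²) = √5191.68 = 72.053


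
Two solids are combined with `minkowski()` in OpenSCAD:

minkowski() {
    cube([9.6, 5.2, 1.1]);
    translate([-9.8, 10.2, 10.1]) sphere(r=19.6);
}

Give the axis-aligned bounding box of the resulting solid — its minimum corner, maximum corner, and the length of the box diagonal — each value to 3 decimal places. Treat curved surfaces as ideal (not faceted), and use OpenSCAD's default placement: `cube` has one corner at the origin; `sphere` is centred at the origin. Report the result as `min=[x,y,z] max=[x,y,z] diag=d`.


min=[-29.400,-9.400,-9.500] max=[19.400,35.000,30.800] diag=77.310

A = translate([-9.8, 10.2, 10.1]) sphere(r=19.6) → bbox [-29.4,-9.4,-9.5] .. [9.8,29.8,29.7]
B = cube([9.6, 5.2, 1.1]) → bbox [0,0,0] .. [9.6,5.2,1.1]
lo = A.lo+B.lo = [-29.4+0, -9.4+0, -9.5+0] = [-29.400,-9.400,-9.500]
hi = A.hi+B.hi = [9.8+9.6, 29.8+5.2, 29.7+1.1] = [19.400,35.000,30.800]
diag = √(48.8²+44.4²+40.3²) = √5976.89 = 77.310


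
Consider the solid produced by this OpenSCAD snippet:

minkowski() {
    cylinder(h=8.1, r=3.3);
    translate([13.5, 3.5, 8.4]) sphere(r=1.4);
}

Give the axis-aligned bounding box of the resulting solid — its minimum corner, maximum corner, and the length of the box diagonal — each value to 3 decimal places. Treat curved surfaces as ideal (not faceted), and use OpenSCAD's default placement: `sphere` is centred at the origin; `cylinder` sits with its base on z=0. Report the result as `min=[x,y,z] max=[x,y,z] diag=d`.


A = translate([13.5, 3.5, 8.4]) sphere(r=1.4) → bbox [12.1,2.1,7] .. [14.9,4.9,9.8]
B = cylinder(h=8.1, r=3.3) → bbox [-3.3,-3.3,0] .. [3.3,3.3,8.1]
lo = A.lo+B.lo = [12.1-3.3, 2.1-3.3, 7+0] = [8.800,-1.200,7.000]
hi = A.hi+B.hi = [14.9+3.3, 4.9+3.3, 9.8+8.1] = [18.200,8.200,17.900]
diag = √(9.4²+9.4²+10.9²) = √295.53 = 17.191

min=[8.800,-1.200,7.000] max=[18.200,8.200,17.900] diag=17.191


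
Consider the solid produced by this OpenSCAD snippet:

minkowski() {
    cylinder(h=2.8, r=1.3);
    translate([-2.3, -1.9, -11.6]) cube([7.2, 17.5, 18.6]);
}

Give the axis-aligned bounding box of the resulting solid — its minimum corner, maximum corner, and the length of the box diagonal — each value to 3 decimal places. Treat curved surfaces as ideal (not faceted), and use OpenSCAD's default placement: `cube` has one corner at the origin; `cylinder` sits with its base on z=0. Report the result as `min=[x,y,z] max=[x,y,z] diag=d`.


min=[-3.600,-3.200,-11.600] max=[6.200,16.900,9.800] diag=30.952

A = translate([-2.3, -1.9, -11.6]) cube([7.2, 17.5, 18.6]) → bbox [-2.3,-1.9,-11.6] .. [4.9,15.6,7]
B = cylinder(h=2.8, r=1.3) → bbox [-1.3,-1.3,0] .. [1.3,1.3,2.8]
lo = A.lo+B.lo = [-2.3-1.3, -1.9-1.3, -11.6+0] = [-3.600,-3.200,-11.600]
hi = A.hi+B.hi = [4.9+1.3, 15.6+1.3, 7+2.8] = [6.200,16.900,9.800]
diag = √(9.8²+20.1²+21.4²) = √958.01 = 30.952


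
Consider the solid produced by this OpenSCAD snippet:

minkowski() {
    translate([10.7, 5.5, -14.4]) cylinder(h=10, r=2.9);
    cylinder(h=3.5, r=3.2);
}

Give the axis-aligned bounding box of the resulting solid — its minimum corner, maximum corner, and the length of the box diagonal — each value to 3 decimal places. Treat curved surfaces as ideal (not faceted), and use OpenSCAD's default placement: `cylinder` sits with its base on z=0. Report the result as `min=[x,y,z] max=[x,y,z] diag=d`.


min=[4.600,-0.600,-14.400] max=[16.800,11.600,-0.900] diag=21.907

A = translate([10.7, 5.5, -14.4]) cylinder(h=10, r=2.9) → bbox [7.8,2.6,-14.4] .. [13.6,8.4,-4.4]
B = cylinder(h=3.5, r=3.2) → bbox [-3.2,-3.2,0] .. [3.2,3.2,3.5]
lo = A.lo+B.lo = [7.8-3.2, 2.6-3.2, -14.4+0] = [4.600,-0.600,-14.400]
hi = A.hi+B.hi = [13.6+3.2, 8.4+3.2, -4.4+3.5] = [16.800,11.600,-0.900]
diag = √(12.2²+12.2²+13.5²) = √479.93 = 21.907


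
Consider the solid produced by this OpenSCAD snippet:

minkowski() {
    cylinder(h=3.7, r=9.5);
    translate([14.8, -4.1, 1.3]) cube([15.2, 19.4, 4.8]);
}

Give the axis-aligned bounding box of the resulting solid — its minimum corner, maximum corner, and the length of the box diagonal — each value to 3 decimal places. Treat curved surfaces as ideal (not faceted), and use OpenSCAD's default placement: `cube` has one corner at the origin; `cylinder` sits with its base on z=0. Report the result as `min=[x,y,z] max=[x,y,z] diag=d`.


A = translate([14.8, -4.1, 1.3]) cube([15.2, 19.4, 4.8]) → bbox [14.8,-4.1,1.3] .. [30,15.3,6.1]
B = cylinder(h=3.7, r=9.5) → bbox [-9.5,-9.5,0] .. [9.5,9.5,3.7]
lo = A.lo+B.lo = [14.8-9.5, -4.1-9.5, 1.3+0] = [5.300,-13.600,1.300]
hi = A.hi+B.hi = [30+9.5, 15.3+9.5, 6.1+3.7] = [39.500,24.800,9.800]
diag = √(34.2²+38.4²+8.5²) = √2716.45 = 52.120

min=[5.300,-13.600,1.300] max=[39.500,24.800,9.800] diag=52.120


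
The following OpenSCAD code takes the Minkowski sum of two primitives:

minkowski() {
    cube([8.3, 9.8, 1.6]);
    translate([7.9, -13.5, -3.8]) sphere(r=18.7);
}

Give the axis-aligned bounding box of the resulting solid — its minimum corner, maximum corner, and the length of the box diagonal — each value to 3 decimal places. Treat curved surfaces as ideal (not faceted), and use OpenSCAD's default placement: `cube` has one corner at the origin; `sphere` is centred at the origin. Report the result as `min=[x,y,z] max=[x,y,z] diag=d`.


min=[-10.800,-32.200,-22.500] max=[34.900,15.000,16.500] diag=76.402

A = translate([7.9, -13.5, -3.8]) sphere(r=18.7) → bbox [-10.8,-32.2,-22.5] .. [26.6,5.2,14.9]
B = cube([8.3, 9.8, 1.6]) → bbox [0,0,0] .. [8.3,9.8,1.6]
lo = A.lo+B.lo = [-10.8+0, -32.2+0, -22.5+0] = [-10.800,-32.200,-22.500]
hi = A.hi+B.hi = [26.6+8.3, 5.2+9.8, 14.9+1.6] = [34.900,15.000,16.500]
diag = √(45.7²+47.2²+39²) = √5837.33 = 76.402


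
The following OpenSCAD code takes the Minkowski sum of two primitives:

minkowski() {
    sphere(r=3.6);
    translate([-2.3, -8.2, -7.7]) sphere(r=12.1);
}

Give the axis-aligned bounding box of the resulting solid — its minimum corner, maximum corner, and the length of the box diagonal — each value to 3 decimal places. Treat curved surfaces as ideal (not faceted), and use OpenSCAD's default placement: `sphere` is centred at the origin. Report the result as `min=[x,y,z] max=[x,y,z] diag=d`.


A = translate([-2.3, -8.2, -7.7]) sphere(r=12.1) → bbox [-14.4,-20.3,-19.8] .. [9.8,3.9,4.4]
B = sphere(r=3.6) → bbox [-3.6,-3.6,-3.6] .. [3.6,3.6,3.6]
lo = A.lo+B.lo = [-14.4-3.6, -20.3-3.6, -19.8-3.6] = [-18.000,-23.900,-23.400]
hi = A.hi+B.hi = [9.8+3.6, 3.9+3.6, 4.4+3.6] = [13.400,7.500,8.000]
diag = √(31.4²+31.4²+31.4²) = √2957.88 = 54.386

min=[-18.000,-23.900,-23.400] max=[13.400,7.500,8.000] diag=54.386


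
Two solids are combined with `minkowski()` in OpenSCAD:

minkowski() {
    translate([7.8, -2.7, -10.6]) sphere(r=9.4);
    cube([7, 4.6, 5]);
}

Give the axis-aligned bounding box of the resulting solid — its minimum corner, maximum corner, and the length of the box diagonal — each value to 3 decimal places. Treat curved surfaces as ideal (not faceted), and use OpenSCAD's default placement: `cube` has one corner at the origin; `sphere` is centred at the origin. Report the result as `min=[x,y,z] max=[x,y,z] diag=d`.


A = translate([7.8, -2.7, -10.6]) sphere(r=9.4) → bbox [-1.6,-12.1,-20] .. [17.2,6.7,-1.2]
B = cube([7, 4.6, 5]) → bbox [0,0,0] .. [7,4.6,5]
lo = A.lo+B.lo = [-1.6+0, -12.1+0, -20+0] = [-1.600,-12.100,-20.000]
hi = A.hi+B.hi = [17.2+7, 6.7+4.6, -1.2+5] = [24.200,11.300,3.800]
diag = √(25.8²+23.4²+23.8²) = √1779.64 = 42.186

min=[-1.600,-12.100,-20.000] max=[24.200,11.300,3.800] diag=42.186


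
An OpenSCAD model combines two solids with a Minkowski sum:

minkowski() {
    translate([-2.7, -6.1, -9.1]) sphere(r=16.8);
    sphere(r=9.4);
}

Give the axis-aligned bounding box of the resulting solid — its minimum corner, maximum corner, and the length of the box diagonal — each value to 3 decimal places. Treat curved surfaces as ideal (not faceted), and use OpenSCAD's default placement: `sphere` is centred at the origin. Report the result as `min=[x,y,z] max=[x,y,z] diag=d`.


A = translate([-2.7, -6.1, -9.1]) sphere(r=16.8) → bbox [-19.5,-22.9,-25.9] .. [14.1,10.7,7.7]
B = sphere(r=9.4) → bbox [-9.4,-9.4,-9.4] .. [9.4,9.4,9.4]
lo = A.lo+B.lo = [-19.5-9.4, -22.9-9.4, -25.9-9.4] = [-28.900,-32.300,-35.300]
hi = A.hi+B.hi = [14.1+9.4, 10.7+9.4, 7.7+9.4] = [23.500,20.100,17.100]
diag = √(52.4²+52.4²+52.4²) = √8237.28 = 90.759

min=[-28.900,-32.300,-35.300] max=[23.500,20.100,17.100] diag=90.759


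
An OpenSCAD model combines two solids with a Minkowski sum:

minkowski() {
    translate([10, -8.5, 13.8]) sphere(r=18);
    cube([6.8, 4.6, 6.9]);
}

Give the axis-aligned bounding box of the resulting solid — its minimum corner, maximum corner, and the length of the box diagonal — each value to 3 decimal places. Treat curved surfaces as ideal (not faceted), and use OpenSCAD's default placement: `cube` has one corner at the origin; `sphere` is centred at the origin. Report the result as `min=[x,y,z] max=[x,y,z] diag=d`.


A = translate([10, -8.5, 13.8]) sphere(r=18) → bbox [-8,-26.5,-4.2] .. [28,9.5,31.8]
B = cube([6.8, 4.6, 6.9]) → bbox [0,0,0] .. [6.8,4.6,6.9]
lo = A.lo+B.lo = [-8+0, -26.5+0, -4.2+0] = [-8.000,-26.500,-4.200]
hi = A.hi+B.hi = [28+6.8, 9.5+4.6, 31.8+6.9] = [34.800,14.100,38.700]
diag = √(42.8²+40.6²+42.9²) = √5320.61 = 72.943

min=[-8.000,-26.500,-4.200] max=[34.800,14.100,38.700] diag=72.943


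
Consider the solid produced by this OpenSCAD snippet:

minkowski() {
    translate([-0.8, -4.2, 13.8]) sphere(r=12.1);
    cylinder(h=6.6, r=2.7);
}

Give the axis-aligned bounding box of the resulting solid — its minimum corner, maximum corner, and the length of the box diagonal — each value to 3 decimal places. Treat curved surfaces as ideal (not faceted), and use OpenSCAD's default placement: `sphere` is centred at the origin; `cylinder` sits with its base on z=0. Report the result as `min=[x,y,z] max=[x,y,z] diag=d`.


min=[-15.600,-19.000,1.700] max=[14.000,10.600,32.500] diag=51.971

A = translate([-0.8, -4.2, 13.8]) sphere(r=12.1) → bbox [-12.9,-16.3,1.7] .. [11.3,7.9,25.9]
B = cylinder(h=6.6, r=2.7) → bbox [-2.7,-2.7,0] .. [2.7,2.7,6.6]
lo = A.lo+B.lo = [-12.9-2.7, -16.3-2.7, 1.7+0] = [-15.600,-19.000,1.700]
hi = A.hi+B.hi = [11.3+2.7, 7.9+2.7, 25.9+6.6] = [14.000,10.600,32.500]
diag = √(29.6²+29.6²+30.8²) = √2700.96 = 51.971


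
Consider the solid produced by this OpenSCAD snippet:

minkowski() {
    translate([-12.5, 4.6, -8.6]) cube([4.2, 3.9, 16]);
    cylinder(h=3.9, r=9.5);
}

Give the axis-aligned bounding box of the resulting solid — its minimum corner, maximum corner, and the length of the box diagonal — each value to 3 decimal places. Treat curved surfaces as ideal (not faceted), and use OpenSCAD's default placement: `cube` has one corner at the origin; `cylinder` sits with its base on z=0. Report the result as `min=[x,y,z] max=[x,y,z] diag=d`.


A = translate([-12.5, 4.6, -8.6]) cube([4.2, 3.9, 16]) → bbox [-12.5,4.6,-8.6] .. [-8.3,8.5,7.4]
B = cylinder(h=3.9, r=9.5) → bbox [-9.5,-9.5,0] .. [9.5,9.5,3.9]
lo = A.lo+B.lo = [-12.5-9.5, 4.6-9.5, -8.6+0] = [-22.000,-4.900,-8.600]
hi = A.hi+B.hi = [-8.3+9.5, 8.5+9.5, 7.4+3.9] = [1.200,18.000,11.300]
diag = √(23.2²+22.9²+19.9²) = √1458.66 = 38.192

min=[-22.000,-4.900,-8.600] max=[1.200,18.000,11.300] diag=38.192


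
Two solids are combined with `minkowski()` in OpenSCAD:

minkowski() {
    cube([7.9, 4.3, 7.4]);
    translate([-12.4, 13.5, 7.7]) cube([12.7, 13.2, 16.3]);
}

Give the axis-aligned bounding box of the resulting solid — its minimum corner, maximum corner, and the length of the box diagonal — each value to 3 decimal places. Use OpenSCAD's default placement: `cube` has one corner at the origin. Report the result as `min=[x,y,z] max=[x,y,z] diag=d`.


min=[-12.400,13.500,7.700] max=[8.200,31.000,31.400] diag=35.949

A = translate([-12.4, 13.5, 7.7]) cube([12.7, 13.2, 16.3]) → bbox [-12.4,13.5,7.7] .. [0.3,26.7,24]
B = cube([7.9, 4.3, 7.4]) → bbox [0,0,0] .. [7.9,4.3,7.4]
lo = A.lo+B.lo = [-12.4+0, 13.5+0, 7.7+0] = [-12.400,13.500,7.700]
hi = A.hi+B.hi = [0.3+7.9, 26.7+4.3, 24+7.4] = [8.200,31.000,31.400]
diag = √(20.6²+17.5²+23.7²) = √1292.3 = 35.949


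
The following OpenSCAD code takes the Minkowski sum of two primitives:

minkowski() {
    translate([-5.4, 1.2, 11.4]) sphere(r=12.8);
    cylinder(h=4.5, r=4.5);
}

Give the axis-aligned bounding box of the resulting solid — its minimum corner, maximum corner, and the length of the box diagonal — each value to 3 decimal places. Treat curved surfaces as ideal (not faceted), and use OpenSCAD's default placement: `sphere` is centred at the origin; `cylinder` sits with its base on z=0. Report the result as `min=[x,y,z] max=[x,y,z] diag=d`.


A = translate([-5.4, 1.2, 11.4]) sphere(r=12.8) → bbox [-18.2,-11.6,-1.4] .. [7.4,14,24.2]
B = cylinder(h=4.5, r=4.5) → bbox [-4.5,-4.5,0] .. [4.5,4.5,4.5]
lo = A.lo+B.lo = [-18.2-4.5, -11.6-4.5, -1.4+0] = [-22.700,-16.100,-1.400]
hi = A.hi+B.hi = [7.4+4.5, 14+4.5, 24.2+4.5] = [11.900,18.500,28.700]
diag = √(34.6²+34.6²+30.1²) = √3300.33 = 57.448

min=[-22.700,-16.100,-1.400] max=[11.900,18.500,28.700] diag=57.448


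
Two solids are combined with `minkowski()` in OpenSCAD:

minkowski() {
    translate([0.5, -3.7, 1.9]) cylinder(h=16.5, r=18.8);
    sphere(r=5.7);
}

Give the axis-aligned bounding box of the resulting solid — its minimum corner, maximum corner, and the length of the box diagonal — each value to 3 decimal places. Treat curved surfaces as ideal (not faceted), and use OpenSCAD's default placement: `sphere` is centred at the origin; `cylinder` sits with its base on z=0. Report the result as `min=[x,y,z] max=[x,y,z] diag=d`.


min=[-24.000,-28.200,-3.800] max=[25.000,20.800,24.100] diag=74.702

A = translate([0.5, -3.7, 1.9]) cylinder(h=16.5, r=18.8) → bbox [-18.3,-22.5,1.9] .. [19.3,15.1,18.4]
B = sphere(r=5.7) → bbox [-5.7,-5.7,-5.7] .. [5.7,5.7,5.7]
lo = A.lo+B.lo = [-18.3-5.7, -22.5-5.7, 1.9-5.7] = [-24.000,-28.200,-3.800]
hi = A.hi+B.hi = [19.3+5.7, 15.1+5.7, 18.4+5.7] = [25.000,20.800,24.100]
diag = √(49²+49²+27.9²) = √5580.41 = 74.702


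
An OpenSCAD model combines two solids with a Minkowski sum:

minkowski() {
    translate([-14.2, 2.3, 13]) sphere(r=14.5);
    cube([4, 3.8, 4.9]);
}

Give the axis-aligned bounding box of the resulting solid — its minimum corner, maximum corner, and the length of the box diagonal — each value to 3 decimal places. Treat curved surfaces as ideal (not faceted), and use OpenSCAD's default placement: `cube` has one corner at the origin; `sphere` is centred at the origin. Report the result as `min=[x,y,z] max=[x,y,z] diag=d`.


min=[-28.700,-12.200,-1.500] max=[4.300,20.600,32.400] diag=57.568

A = translate([-14.2, 2.3, 13]) sphere(r=14.5) → bbox [-28.7,-12.2,-1.5] .. [0.3,16.8,27.5]
B = cube([4, 3.8, 4.9]) → bbox [0,0,0] .. [4,3.8,4.9]
lo = A.lo+B.lo = [-28.7+0, -12.2+0, -1.5+0] = [-28.700,-12.200,-1.500]
hi = A.hi+B.hi = [0.3+4, 16.8+3.8, 27.5+4.9] = [4.300,20.600,32.400]
diag = √(33²+32.8²+33.9²) = √3314.05 = 57.568


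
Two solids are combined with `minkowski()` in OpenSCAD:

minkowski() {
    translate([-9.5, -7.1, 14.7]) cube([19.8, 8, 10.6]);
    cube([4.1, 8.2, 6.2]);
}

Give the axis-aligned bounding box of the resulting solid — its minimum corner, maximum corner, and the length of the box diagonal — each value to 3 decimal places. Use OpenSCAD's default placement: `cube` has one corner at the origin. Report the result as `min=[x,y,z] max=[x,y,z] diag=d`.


min=[-9.500,-7.100,14.700] max=[14.400,9.100,31.500] diag=33.405

A = translate([-9.5, -7.1, 14.7]) cube([19.8, 8, 10.6]) → bbox [-9.5,-7.1,14.7] .. [10.3,0.9,25.3]
B = cube([4.1, 8.2, 6.2]) → bbox [0,0,0] .. [4.1,8.2,6.2]
lo = A.lo+B.lo = [-9.5+0, -7.1+0, 14.7+0] = [-9.500,-7.100,14.700]
hi = A.hi+B.hi = [10.3+4.1, 0.9+8.2, 25.3+6.2] = [14.400,9.100,31.500]
diag = √(23.9²+16.2²+16.8²) = √1115.89 = 33.405


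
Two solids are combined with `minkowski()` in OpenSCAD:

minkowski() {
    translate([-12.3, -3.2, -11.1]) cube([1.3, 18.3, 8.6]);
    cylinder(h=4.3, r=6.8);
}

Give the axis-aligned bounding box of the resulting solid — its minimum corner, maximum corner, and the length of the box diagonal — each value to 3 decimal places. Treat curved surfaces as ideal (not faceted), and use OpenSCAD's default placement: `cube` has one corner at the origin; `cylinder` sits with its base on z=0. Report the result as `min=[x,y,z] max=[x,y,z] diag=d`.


min=[-19.100,-10.000,-11.100] max=[-4.200,21.900,1.800] diag=37.497

A = translate([-12.3, -3.2, -11.1]) cube([1.3, 18.3, 8.6]) → bbox [-12.3,-3.2,-11.1] .. [-11,15.1,-2.5]
B = cylinder(h=4.3, r=6.8) → bbox [-6.8,-6.8,0] .. [6.8,6.8,4.3]
lo = A.lo+B.lo = [-12.3-6.8, -3.2-6.8, -11.1+0] = [-19.100,-10.000,-11.100]
hi = A.hi+B.hi = [-11+6.8, 15.1+6.8, -2.5+4.3] = [-4.200,21.900,1.800]
diag = √(14.9²+31.9²+12.9²) = √1406.03 = 37.497


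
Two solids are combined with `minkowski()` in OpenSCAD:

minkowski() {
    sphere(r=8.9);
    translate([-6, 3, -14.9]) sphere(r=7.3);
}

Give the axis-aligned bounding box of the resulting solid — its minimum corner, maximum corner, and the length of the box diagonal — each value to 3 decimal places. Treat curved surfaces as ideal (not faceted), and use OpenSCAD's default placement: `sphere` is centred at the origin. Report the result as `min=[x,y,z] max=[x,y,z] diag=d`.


min=[-22.200,-13.200,-31.100] max=[10.200,19.200,1.300] diag=56.118

A = translate([-6, 3, -14.9]) sphere(r=7.3) → bbox [-13.3,-4.3,-22.2] .. [1.3,10.3,-7.6]
B = sphere(r=8.9) → bbox [-8.9,-8.9,-8.9] .. [8.9,8.9,8.9]
lo = A.lo+B.lo = [-13.3-8.9, -4.3-8.9, -22.2-8.9] = [-22.200,-13.200,-31.100]
hi = A.hi+B.hi = [1.3+8.9, 10.3+8.9, -7.6+8.9] = [10.200,19.200,1.300]
diag = √(32.4²+32.4²+32.4²) = √3149.28 = 56.118


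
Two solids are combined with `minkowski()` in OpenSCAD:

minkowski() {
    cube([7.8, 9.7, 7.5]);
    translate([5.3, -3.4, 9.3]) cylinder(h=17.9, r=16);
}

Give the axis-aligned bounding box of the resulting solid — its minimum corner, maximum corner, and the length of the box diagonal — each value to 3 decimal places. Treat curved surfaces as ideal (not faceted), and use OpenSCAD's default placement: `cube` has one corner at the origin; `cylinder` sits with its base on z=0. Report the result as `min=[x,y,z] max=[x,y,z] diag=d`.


A = translate([5.3, -3.4, 9.3]) cylinder(h=17.9, r=16) → bbox [-10.7,-19.4,9.3] .. [21.3,12.6,27.2]
B = cube([7.8, 9.7, 7.5]) → bbox [0,0,0] .. [7.8,9.7,7.5]
lo = A.lo+B.lo = [-10.7+0, -19.4+0, 9.3+0] = [-10.700,-19.400,9.300]
hi = A.hi+B.hi = [21.3+7.8, 12.6+9.7, 27.2+7.5] = [29.100,22.300,34.700]
diag = √(39.8²+41.7²+25.4²) = √3968.09 = 62.993

min=[-10.700,-19.400,9.300] max=[29.100,22.300,34.700] diag=62.993


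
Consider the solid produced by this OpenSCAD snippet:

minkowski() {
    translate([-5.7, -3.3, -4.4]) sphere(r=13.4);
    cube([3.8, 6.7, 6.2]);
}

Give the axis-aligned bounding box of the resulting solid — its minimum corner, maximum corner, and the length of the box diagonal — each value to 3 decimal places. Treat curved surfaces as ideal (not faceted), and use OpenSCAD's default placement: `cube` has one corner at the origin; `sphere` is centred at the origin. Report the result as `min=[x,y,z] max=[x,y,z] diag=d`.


A = translate([-5.7, -3.3, -4.4]) sphere(r=13.4) → bbox [-19.1,-16.7,-17.8] .. [7.7,10.1,9]
B = cube([3.8, 6.7, 6.2]) → bbox [0,0,0] .. [3.8,6.7,6.2]
lo = A.lo+B.lo = [-19.1+0, -16.7+0, -17.8+0] = [-19.100,-16.700,-17.800]
hi = A.hi+B.hi = [7.7+3.8, 10.1+6.7, 9+6.2] = [11.500,16.800,15.200]
diag = √(30.6²+33.5²+33²) = √3147.61 = 56.104

min=[-19.100,-16.700,-17.800] max=[11.500,16.800,15.200] diag=56.104


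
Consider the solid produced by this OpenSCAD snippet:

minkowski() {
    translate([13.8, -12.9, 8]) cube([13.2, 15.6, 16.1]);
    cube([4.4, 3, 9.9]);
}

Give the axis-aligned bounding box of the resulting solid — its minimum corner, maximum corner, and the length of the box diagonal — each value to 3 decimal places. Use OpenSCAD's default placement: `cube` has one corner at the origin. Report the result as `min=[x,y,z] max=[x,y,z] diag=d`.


min=[13.800,-12.900,8.000] max=[31.400,5.700,34.000] diag=36.493

A = translate([13.8, -12.9, 8]) cube([13.2, 15.6, 16.1]) → bbox [13.8,-12.9,8] .. [27,2.7,24.1]
B = cube([4.4, 3, 9.9]) → bbox [0,0,0] .. [4.4,3,9.9]
lo = A.lo+B.lo = [13.8+0, -12.9+0, 8+0] = [13.800,-12.900,8.000]
hi = A.hi+B.hi = [27+4.4, 2.7+3, 24.1+9.9] = [31.400,5.700,34.000]
diag = √(17.6²+18.6²+26²) = √1331.72 = 36.493


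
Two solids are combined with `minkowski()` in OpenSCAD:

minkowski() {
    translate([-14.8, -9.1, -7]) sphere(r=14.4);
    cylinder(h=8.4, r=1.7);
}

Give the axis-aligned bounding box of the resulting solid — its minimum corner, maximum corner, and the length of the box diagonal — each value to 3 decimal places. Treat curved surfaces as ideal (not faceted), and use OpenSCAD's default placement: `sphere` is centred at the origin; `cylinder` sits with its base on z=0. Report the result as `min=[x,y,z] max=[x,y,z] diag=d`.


A = translate([-14.8, -9.1, -7]) sphere(r=14.4) → bbox [-29.2,-23.5,-21.4] .. [-0.4,5.3,7.4]
B = cylinder(h=8.4, r=1.7) → bbox [-1.7,-1.7,0] .. [1.7,1.7,8.4]
lo = A.lo+B.lo = [-29.2-1.7, -23.5-1.7, -21.4+0] = [-30.900,-25.200,-21.400]
hi = A.hi+B.hi = [-0.4+1.7, 5.3+1.7, 7.4+8.4] = [1.300,7.000,15.800]
diag = √(32.2²+32.2²+37.2²) = √3457.52 = 58.801

min=[-30.900,-25.200,-21.400] max=[1.300,7.000,15.800] diag=58.801
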